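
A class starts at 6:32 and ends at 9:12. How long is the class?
From 6:32 to 9:12:
(9 x 60 + 12) - (6 x 60 + 32) = 552 - 392 = 160 minutes
= 2 hours and 40 minutes

Final answer: 2 hours and 40 minutes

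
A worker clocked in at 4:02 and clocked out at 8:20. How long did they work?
From 4:02 to 8:20:
(8 x 60 + 20) - (4 x 60 + 2) = 500 - 242 = 258 minutes
= 4 hours and 18 minutes

Final answer: 4 hours and 18 minutes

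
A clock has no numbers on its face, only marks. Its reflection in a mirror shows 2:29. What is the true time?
Reflection across the vertical (12-6) axis maps a hand at angle A degrees to (360 - A) degrees, which sends a reading of T minutes past 12:00 to (720 - T) minutes past 12:00.
Mirror reads 2:29 = 149 minutes past 12:00.
Actual time: (720 - 149) mod 720 = 571 minutes = 9:31.

Final answer: 9:31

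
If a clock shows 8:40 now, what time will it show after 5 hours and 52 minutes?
Starting time: 8:40
Adding 52 minutes to 40 minutes: 40 + 52 = 92 minutes = 1 hour and 32 minutes
Adding 5 hours: 8 + 5 + 1 (carry) = 14 - 12 = 2
Final time: 2:32

Final answer: 2:32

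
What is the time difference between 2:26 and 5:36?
From 2:26 to 5:36:
(5 x 60 + 36) - (2 x 60 + 26) = 336 - 146 = 190 minutes
= 3 hours and 10 minutes

Final answer: 3 hours and 10 minutes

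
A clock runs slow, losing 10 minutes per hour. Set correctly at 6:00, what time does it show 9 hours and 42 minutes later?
For every 60 true minutes, the faulty clock advances 60 - 10 = 50 minutes.
True elapsed: 9 hours and 42 minutes = 582 minutes.
Faulty clock advances: 582 x 50/60 = 485 minutes (drift: 97 minutes behind).
Shown time: 6:00 + 485 minutes = 2:05.

Final answer: 2:05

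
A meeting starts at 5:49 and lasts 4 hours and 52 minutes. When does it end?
Starting time: 5:49
Adding 52 minutes to 49 minutes: 49 + 52 = 101 minutes = 1 hour and 41 minutes
Adding 4 hours: 5 + 4 + 1 (carry) = 10
Final time: 10:41

Final answer: 10:41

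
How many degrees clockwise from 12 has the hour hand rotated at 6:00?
The hour hand moves 30 degrees per hour and 0.5 degrees per minute.
At 6:00: (6) x 30 + 0 x 0.5 = 180 + 0 = 180 degrees

Final answer: 180 degrees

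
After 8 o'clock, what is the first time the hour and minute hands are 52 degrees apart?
At t minutes past 8:00, the hour hand is at 30 x 8 + 0.5t degrees and the minute hand is at 6t degrees.
The smaller angle between them is 52 degrees when |30H - 5.5t| = 52 or |30H - 5.5t| = 308.
With H = 8, solve 30 x 8 - 5.5t = +/- target for each target:
  t = (30 x 8 - 52) / 5.5 = 34.18
  t = (30 x 8 + 52) / 5.5 = 53.09
  t = (30 x 8 - 308) / 5.5 = -12.36 (outside (0, 60))
  t = (30 x 8 + 308) / 5.5 = 99.64 (outside (0, 60))
Valid solutions in (0, 60): {34.18, 53.09} minutes.
The first occurrence is t = 34.18 minutes.
The hands form a 52-degree angle at 34.18 minutes past 8:00.

Final answer: 34.18 minutes past 8:00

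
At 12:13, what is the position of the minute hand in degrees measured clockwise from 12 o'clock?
The minute hand moves 6 degrees per minute.
At 12:13: 13 x 6 = 78 degrees

Final answer: 78 degrees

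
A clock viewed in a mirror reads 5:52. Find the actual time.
Reflection across the vertical (12-6) axis maps a hand at angle A degrees to (360 - A) degrees, which sends a reading of T minutes past 12:00 to (720 - T) minutes past 12:00.
Mirror reads 5:52 = 352 minutes past 12:00.
Actual time: (720 - 352) mod 720 = 368 minutes = 6:08.

Final answer: 6:08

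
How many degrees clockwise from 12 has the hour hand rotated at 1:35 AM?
The hour hand moves 30 degrees per hour and 0.5 degrees per minute.
At 1:35: (1) x 30 + 35 x 0.5 = 30 + 17.5 = 47.5 degrees

Final answer: 47.5 degrees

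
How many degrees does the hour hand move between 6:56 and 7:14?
The hour hand moves 0.5 degrees per minute.
Time elapsed: 7:14 - 6:56 = 18 minutes
Angular displacement: 18 x 0.5 = 9 degrees

Final answer: 9 degrees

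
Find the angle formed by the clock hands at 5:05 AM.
Hour hand position: 5 x 30 + 5 x 0.5 = 152.5 degrees
Minute hand position: 5 x 6 = 30 degrees
Difference: |152.5 - 30| = 122.5 degrees
The angle between the hands is 122.5 degrees

Final answer: 122.5 degrees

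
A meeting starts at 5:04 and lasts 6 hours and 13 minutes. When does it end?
Starting time: 5:04
Adding 13 minutes to 4 minutes: 4 + 13 = 17 minutes
Adding 6 hours: 5 + 6 = 11
Final time: 11:17

Final answer: 11:17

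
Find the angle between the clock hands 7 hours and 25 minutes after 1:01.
First find the time 7 hours and 25 minutes after 1:01.
Total minutes: 1 x 60 + 1 + 7 x 60 + 25 = 506.
506 mod 720 = 506 minutes = 8:26.
Now compute the angle at 8:26:
Hour hand: 8 x 30 + 26 x 0.5 = 253 degrees
Minute hand: 26 x 6 = 156 degrees
Difference: |253 - 156| = 97 degrees
The angle is 97 degrees

Final answer: 97 degrees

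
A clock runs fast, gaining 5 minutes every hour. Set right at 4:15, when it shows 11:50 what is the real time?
For every 60 true minutes, the faulty clock advances 65 minutes, so 1 faulty-clock minute corresponds to 60/65 true minutes.
From 4:15 to 11:50 on the faulty dial is 455 minutes.
True elapsed: 455 x 60/65 = 420 minutes = 7 hours.
True time: 4:15 + 7 hours = 11:15.

Final answer: 11:15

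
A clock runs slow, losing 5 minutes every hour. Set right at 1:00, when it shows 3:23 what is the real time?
For every 60 true minutes, the faulty clock advances 55 minutes, so 1 faulty-clock minute corresponds to 60/55 true minutes.
From 1:00 to 3:23 on the faulty dial is 143 minutes.
True elapsed: 143 x 60/55 = 156 minutes = 2 hours and 36 minutes.
True time: 1:00 + 2 hours and 36 minutes = 3:36.

Final answer: 3:36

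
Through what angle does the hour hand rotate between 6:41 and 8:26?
The hour hand moves 0.5 degrees per minute.
Time elapsed: 8:26 - 6:41 = 105 minutes
Angular displacement: 105 x 0.5 = 52.5 degrees

Final answer: 52.5 degrees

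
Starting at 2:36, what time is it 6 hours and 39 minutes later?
Starting time: 2:36
Adding 39 minutes to 36 minutes: 36 + 39 = 75 minutes = 1 hour and 15 minutes
Adding 6 hours: 2 + 6 + 1 (carry) = 9
Final time: 9:15

Final answer: 9:15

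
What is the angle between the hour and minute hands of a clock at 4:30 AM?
Hour hand position: 4 x 30 + 30 x 0.5 = 135 degrees
Minute hand position: 30 x 6 = 180 degrees
Difference: |135 - 180| = 45 degrees
The angle between the hands is 45 degrees

Final answer: 45 degrees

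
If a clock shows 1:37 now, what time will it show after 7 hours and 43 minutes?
Starting time: 1:37
Adding 43 minutes to 37 minutes: 37 + 43 = 80 minutes = 1 hour and 20 minutes
Adding 7 hours: 1 + 7 + 1 (carry) = 9
Final time: 9:20

Final answer: 9:20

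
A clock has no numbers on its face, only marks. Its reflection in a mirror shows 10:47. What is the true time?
Reflection across the vertical (12-6) axis maps a hand at angle A degrees to (360 - A) degrees, which sends a reading of T minutes past 12:00 to (720 - T) minutes past 12:00.
Mirror reads 10:47 = 647 minutes past 12:00.
Actual time: (720 - 647) mod 720 = 73 minutes = 1:13.

Final answer: 1:13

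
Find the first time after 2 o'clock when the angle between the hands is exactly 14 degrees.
At t minutes past 2:00, the hour hand is at 30 x 2 + 0.5t degrees and the minute hand is at 6t degrees.
The smaller angle between them is 14 degrees when |30H - 5.5t| = 14 or |30H - 5.5t| = 346.
With H = 2, solve 30 x 2 - 5.5t = +/- target for each target:
  t = (30 x 2 - 14) / 5.5 = 8.36
  t = (30 x 2 + 14) / 5.5 = 13.45
  t = (30 x 2 - 346) / 5.5 = -52 (outside (0, 60))
  t = (30 x 2 + 346) / 5.5 = 73.82 (outside (0, 60))
Valid solutions in (0, 60): {8.36, 13.45} minutes.
The first occurrence is t = 8.36 minutes.
The hands form a 14-degree angle at 8.36 minutes past 2:00.

Final answer: 8.36 minutes past 2:00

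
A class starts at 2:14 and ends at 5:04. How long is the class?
From 2:14 to 5:04:
(5 x 60 + 4) - (2 x 60 + 14) = 304 - 134 = 170 minutes
= 2 hours and 50 minutes

Final answer: 2 hours and 50 minutes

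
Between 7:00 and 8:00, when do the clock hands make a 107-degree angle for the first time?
At t minutes past 7:00, the hour hand is at 30 x 7 + 0.5t degrees and the minute hand is at 6t degrees.
The smaller angle between them is 107 degrees when |30H - 5.5t| = 107 or |30H - 5.5t| = 253.
With H = 7, solve 30 x 7 - 5.5t = +/- target for each target:
  t = (30 x 7 - 107) / 5.5 = 18.73
  t = (30 x 7 + 107) / 5.5 = 57.64
  t = (30 x 7 - 253) / 5.5 = -7.82 (outside (0, 60))
  t = (30 x 7 + 253) / 5.5 = 84.18 (outside (0, 60))
Valid solutions in (0, 60): {18.73, 57.64} minutes.
The first occurrence is t = 18.73 minutes.
The hands form a 107-degree angle at 18.73 minutes past 7:00.

Final answer: 18.73 minutes past 7:00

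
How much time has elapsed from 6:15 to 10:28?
From 6:15 to 10:28:
(10 x 60 + 28) - (6 x 60 + 15) = 628 - 375 = 253 minutes
= 4 hours and 13 minutes

Final answer: 4 hours and 13 minutes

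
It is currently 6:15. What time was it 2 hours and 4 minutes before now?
Starting time: 6:15 = 375 total minutes past 12:00
Subtracting: 2 hours and 4 minutes = 124 minutes
375 - 124 = 251 minutes
= 4 hours and 11 minutes past 12:00 = 4:11

Final answer: 4:11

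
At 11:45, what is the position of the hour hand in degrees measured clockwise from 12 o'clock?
The hour hand moves 30 degrees per hour and 0.5 degrees per minute.
At 11:45: (11) x 30 + 45 x 0.5 = 330 + 22.5 = 352.5 degrees

Final answer: 352.5 degrees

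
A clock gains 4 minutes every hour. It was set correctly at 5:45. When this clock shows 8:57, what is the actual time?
For every 60 true minutes, the faulty clock advances 64 minutes, so 1 faulty-clock minute corresponds to 60/64 true minutes.
From 5:45 to 8:57 on the faulty dial is 192 minutes.
True elapsed: 192 x 60/64 = 180 minutes = 3 hours.
True time: 5:45 + 3 hours = 8:45.

Final answer: 8:45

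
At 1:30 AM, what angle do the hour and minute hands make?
Hour hand position: 1 x 30 + 30 x 0.5 = 45 degrees
Minute hand position: 30 x 6 = 180 degrees
Difference: |45 - 180| = 135 degrees
The angle between the hands is 135 degrees

Final answer: 135 degrees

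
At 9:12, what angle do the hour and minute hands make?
Hour hand position: 9 x 30 + 12 x 0.5 = 276 degrees
Minute hand position: 12 x 6 = 72 degrees
Difference: |276 - 72| = 204 degrees
Since 204 > 180, the smaller angle is 360 - 204 = 156 degrees

Final answer: 156 degrees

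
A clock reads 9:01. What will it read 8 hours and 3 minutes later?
Starting time: 9:01
Adding 3 minutes to 1 minute: 1 + 3 = 4 minutes
Adding 8 hours: 9 + 8 = 17 - 12 = 5
Final time: 5:04

Final answer: 5:04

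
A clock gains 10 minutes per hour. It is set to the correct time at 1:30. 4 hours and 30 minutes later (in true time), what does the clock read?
For every 60 true minutes, the faulty clock advances 60 + 10 = 70 minutes.
True elapsed: 4 hours and 30 minutes = 270 minutes.
Faulty clock advances: 270 x 70/60 = 315 minutes (drift: 45 minutes ahead).
Shown time: 1:30 + 315 minutes = 6:45.

Final answer: 6:45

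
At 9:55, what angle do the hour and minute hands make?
Hour hand position: 9 x 30 + 55 x 0.5 = 297.5 degrees
Minute hand position: 55 x 6 = 330 degrees
Difference: |297.5 - 330| = 32.5 degrees
The angle between the hands is 32.5 degrees

Final answer: 32.5 degrees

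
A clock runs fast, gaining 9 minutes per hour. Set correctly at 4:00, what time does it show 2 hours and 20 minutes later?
For every 60 true minutes, the faulty clock advances 60 + 9 = 69 minutes.
True elapsed: 2 hours and 20 minutes = 140 minutes.
Faulty clock advances: 140 x 69/60 = 161 minutes (drift: 21 minutes ahead).
Shown time: 4:00 + 161 minutes = 6:41.

Final answer: 6:41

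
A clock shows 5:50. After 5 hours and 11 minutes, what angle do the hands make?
First find the time 5 hours and 11 minutes after 5:50.
Total minutes: 5 x 60 + 50 + 5 x 60 + 11 = 661.
661 mod 720 = 661 minutes = 11:01.
Now compute the angle at 11:01:
Hour hand: 11 x 30 + 1 x 0.5 = 330.5 degrees
Minute hand: 1 x 6 = 6 degrees
Difference: |330.5 - 6| = 324.5 degrees
Smaller angle: 360 - 324.5 = 35.5 degrees

Final answer: 35.5 degrees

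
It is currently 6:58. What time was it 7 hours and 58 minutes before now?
Starting time: 6:58 = 418 total minutes past 12:00
Subtracting: 7 hours and 58 minutes = 478 minutes
418 - 478 = -60 (negative, add 12 hours = 720) = 660 minutes
= 11 hours past 12:00 = 11:00

Final answer: 11:00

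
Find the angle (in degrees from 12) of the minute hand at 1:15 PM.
The minute hand moves 6 degrees per minute.
At 1:15: 15 x 6 = 90 degrees

Final answer: 90 degrees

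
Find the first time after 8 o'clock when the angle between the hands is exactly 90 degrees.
At t minutes past 8:00, the hour hand is at 30 x 8 + 0.5t degrees and the minute hand is at 6t degrees.
The smaller angle between them is 90 degrees when |30H - 5.5t| = 90 or |30H - 5.5t| = 270.
With H = 8, solve 30 x 8 - 5.5t = +/- target for each target:
  t = (30 x 8 - 90) / 5.5 = 27.27
  t = (30 x 8 + 90) / 5.5 = 60 (outside (0, 60))
  t = (30 x 8 - 270) / 5.5 = -5.45 (outside (0, 60))
  t = (30 x 8 + 270) / 5.5 = 92.73 (outside (0, 60))
Valid solutions in (0, 60): {27.27} minutes.
The first occurrence is t = 27.27 minutes.
The hands form a 90-degree angle at 27.27 minutes past 8:00.

Final answer: 27.27 minutes past 8:00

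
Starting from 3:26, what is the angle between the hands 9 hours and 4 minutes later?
First find the time 9 hours and 4 minutes after 3:26.
Total minutes: 3 x 60 + 26 + 9 x 60 + 4 = 750.
750 mod 720 = 30 minutes = 12:30.
Now compute the angle at 12:30:
Hour hand: 0 x 30 + 30 x 0.5 = 15 degrees
Minute hand: 30 x 6 = 180 degrees
Difference: |15 - 180| = 165 degrees
The angle is 165 degrees

Final answer: 165 degrees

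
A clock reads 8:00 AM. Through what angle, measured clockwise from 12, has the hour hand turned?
The hour hand moves 30 degrees per hour and 0.5 degrees per minute.
At 8:00: (8) x 30 + 0 x 0.5 = 240 + 0 = 240 degrees

Final answer: 240 degrees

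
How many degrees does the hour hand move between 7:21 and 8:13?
The hour hand moves 0.5 degrees per minute.
Time elapsed: 8:13 - 7:21 = 52 minutes
Angular displacement: 52 x 0.5 = 26 degrees

Final answer: 26 degrees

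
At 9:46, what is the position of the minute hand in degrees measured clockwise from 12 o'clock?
The minute hand moves 6 degrees per minute.
At 9:46: 46 x 6 = 276 degrees

Final answer: 276 degrees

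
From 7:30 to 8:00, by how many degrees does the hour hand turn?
The hour hand moves 0.5 degrees per minute.
Time elapsed: 8:00 - 7:30 = 30 minutes
Angular displacement: 30 x 0.5 = 15 degrees

Final answer: 15 degrees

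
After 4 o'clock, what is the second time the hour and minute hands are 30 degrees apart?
At t minutes past 4:00, the hour hand is at 30 x 4 + 0.5t degrees and the minute hand is at 6t degrees.
The smaller angle between them is 30 degrees when |30H - 5.5t| = 30 or |30H - 5.5t| = 330.
With H = 4, solve 30 x 4 - 5.5t = +/- target for each target:
  t = (30 x 4 - 30) / 5.5 = 16.36
  t = (30 x 4 + 30) / 5.5 = 27.27
  t = (30 x 4 - 330) / 5.5 = -38.18 (outside (0, 60))
  t = (30 x 4 + 330) / 5.5 = 81.82 (outside (0, 60))
Valid solutions in (0, 60): {16.36, 27.27} minutes.
The second occurrence is t = 27.27 minutes.
The hands form a 30-degree angle at 27.27 minutes past 4:00.

Final answer: 27.27 minutes past 4:00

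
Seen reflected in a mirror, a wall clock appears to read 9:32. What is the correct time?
Reflection across the vertical (12-6) axis maps a hand at angle A degrees to (360 - A) degrees, which sends a reading of T minutes past 12:00 to (720 - T) minutes past 12:00.
Mirror reads 9:32 = 572 minutes past 12:00.
Actual time: (720 - 572) mod 720 = 148 minutes = 2:28.

Final answer: 2:28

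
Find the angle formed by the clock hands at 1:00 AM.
Hour hand position: 1 x 30 + 0 x 0.5 = 30 degrees
Minute hand position: 0 x 6 = 0 degrees
Difference: |30 - 0| = 30 degrees
The angle between the hands is 30 degrees

Final answer: 30 degrees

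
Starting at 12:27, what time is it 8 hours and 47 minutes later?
Starting time: 12:27
Adding 47 minutes to 27 minutes: 27 + 47 = 74 minutes = 1 hour and 14 minutes
Adding 8 hours: 12 + 8 + 1 (carry) = 21 - 12 = 9
Final time: 9:14

Final answer: 9:14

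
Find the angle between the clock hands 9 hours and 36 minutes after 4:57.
First find the time 9 hours and 36 minutes after 4:57.
Total minutes: 4 x 60 + 57 + 9 x 60 + 36 = 873.
873 mod 720 = 153 minutes = 2:33.
Now compute the angle at 2:33:
Hour hand: 2 x 30 + 33 x 0.5 = 76.5 degrees
Minute hand: 33 x 6 = 198 degrees
Difference: |76.5 - 198| = 121.5 degrees
The angle is 121.5 degrees

Final answer: 121.5 degrees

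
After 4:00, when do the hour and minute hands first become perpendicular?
At t minutes past 4:00, the hour hand is at 30 x 4 + 0.5t degrees and the minute hand is at 6t degrees.
The smaller angle between them is 90 degrees when |30H - 5.5t| = 90 or |30H - 5.5t| = 270.
With H = 4, solve 30 x 4 - 5.5t = +/- target for each target:
  t = (30 x 4 - 90) / 5.5 = 5.45
  t = (30 x 4 + 90) / 5.5 = 38.18
  t = (30 x 4 - 270) / 5.5 = -27.27 (outside (0, 60))
  t = (30 x 4 + 270) / 5.5 = 70.91 (outside (0, 60))
Valid solutions in (0, 60): {5.45, 38.18} minutes.
First occurrence: t = 5.45 minutes.
The hands are at right angles at 5.45 minutes past 4:00.

Final answer: 5.45 minutes past 4:00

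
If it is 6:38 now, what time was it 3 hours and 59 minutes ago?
Starting time: 6:38 = 398 total minutes past 12:00
Subtracting: 3 hours and 59 minutes = 239 minutes
398 - 239 = 159 minutes
= 2 hours and 39 minutes past 12:00 = 2:39

Final answer: 2:39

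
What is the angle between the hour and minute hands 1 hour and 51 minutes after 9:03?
First find the time 1 hour and 51 minutes after 9:03.
Total minutes: 9 x 60 + 3 + 1 x 60 + 51 = 654.
654 mod 720 = 654 minutes = 10:54.
Now compute the angle at 10:54:
Hour hand: 10 x 30 + 54 x 0.5 = 327 degrees
Minute hand: 54 x 6 = 324 degrees
Difference: |327 - 324| = 3 degrees
The angle is 3 degrees

Final answer: 3 degrees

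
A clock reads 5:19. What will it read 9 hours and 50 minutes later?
Starting time: 5:19
Adding 50 minutes to 19 minutes: 19 + 50 = 69 minutes = 1 hour and 9 minutes
Adding 9 hours: 5 + 9 + 1 (carry) = 15 - 12 = 3
Final time: 3:09

Final answer: 3:09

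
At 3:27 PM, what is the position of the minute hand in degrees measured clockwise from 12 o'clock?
The minute hand moves 6 degrees per minute.
At 3:27: 27 x 6 = 162 degrees

Final answer: 162 degrees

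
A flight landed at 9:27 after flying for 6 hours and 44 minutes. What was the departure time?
Starting time: 9:27 = 567 total minutes past 12:00
Subtracting: 6 hours and 44 minutes = 404 minutes
567 - 404 = 163 minutes
= 2 hours and 43 minutes past 12:00 = 2:43

Final answer: 2:43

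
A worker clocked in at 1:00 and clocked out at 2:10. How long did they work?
From 1:00 to 2:10:
(2 x 60 + 10) - (1 x 60 + 0) = 130 - 60 = 70 minutes
= 1 hour and 10 minutes

Final answer: 1 hour and 10 minutes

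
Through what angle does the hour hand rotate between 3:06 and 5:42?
The hour hand moves 0.5 degrees per minute.
Time elapsed: 5:42 - 3:06 = 156 minutes
Angular displacement: 156 x 0.5 = 78 degrees

Final answer: 78 degrees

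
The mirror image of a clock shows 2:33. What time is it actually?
Reflection across the vertical (12-6) axis maps a hand at angle A degrees to (360 - A) degrees, which sends a reading of T minutes past 12:00 to (720 - T) minutes past 12:00.
Mirror reads 2:33 = 153 minutes past 12:00.
Actual time: (720 - 153) mod 720 = 567 minutes = 9:27.

Final answer: 9:27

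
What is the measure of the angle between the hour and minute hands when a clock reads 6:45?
Hour hand position: 6 x 30 + 45 x 0.5 = 202.5 degrees
Minute hand position: 45 x 6 = 270 degrees
Difference: |202.5 - 270| = 67.5 degrees
The angle between the hands is 67.5 degrees

Final answer: 67.5 degrees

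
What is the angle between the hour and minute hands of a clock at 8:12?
Hour hand position: 8 x 30 + 12 x 0.5 = 246 degrees
Minute hand position: 12 x 6 = 72 degrees
Difference: |246 - 72| = 174 degrees
The angle between the hands is 174 degrees

Final answer: 174 degrees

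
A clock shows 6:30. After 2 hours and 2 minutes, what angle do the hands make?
First find the time 2 hours and 2 minutes after 6:30.
Total minutes: 6 x 60 + 30 + 2 x 60 + 2 = 512.
512 mod 720 = 512 minutes = 8:32.
Now compute the angle at 8:32:
Hour hand: 8 x 30 + 32 x 0.5 = 256 degrees
Minute hand: 32 x 6 = 192 degrees
Difference: |256 - 192| = 64 degrees
The angle is 64 degrees

Final answer: 64 degrees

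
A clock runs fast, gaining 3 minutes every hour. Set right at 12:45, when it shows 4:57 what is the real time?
For every 60 true minutes, the faulty clock advances 63 minutes, so 1 faulty-clock minute corresponds to 60/63 true minutes.
From 12:45 to 4:57 on the faulty dial is 252 minutes.
True elapsed: 252 x 60/63 = 240 minutes = 4 hours.
True time: 12:45 + 4 hours = 4:45.

Final answer: 4:45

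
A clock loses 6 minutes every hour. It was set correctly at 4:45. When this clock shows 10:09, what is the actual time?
For every 60 true minutes, the faulty clock advances 54 minutes, so 1 faulty-clock minute corresponds to 60/54 true minutes.
From 4:45 to 10:09 on the faulty dial is 324 minutes.
True elapsed: 324 x 60/54 = 360 minutes = 6 hours.
True time: 4:45 + 6 hours = 10:45.

Final answer: 10:45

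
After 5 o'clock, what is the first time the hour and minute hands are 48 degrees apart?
At t minutes past 5:00, the hour hand is at 30 x 5 + 0.5t degrees and the minute hand is at 6t degrees.
The smaller angle between them is 48 degrees when |30H - 5.5t| = 48 or |30H - 5.5t| = 312.
With H = 5, solve 30 x 5 - 5.5t = +/- target for each target:
  t = (30 x 5 - 48) / 5.5 = 18.55
  t = (30 x 5 + 48) / 5.5 = 36
  t = (30 x 5 - 312) / 5.5 = -29.45 (outside (0, 60))
  t = (30 x 5 + 312) / 5.5 = 84 (outside (0, 60))
Valid solutions in (0, 60): {18.55, 36} minutes.
The first occurrence is t = 18.55 minutes.
The hands form a 48-degree angle at 18.55 minutes past 5:00.

Final answer: 18.55 minutes past 5:00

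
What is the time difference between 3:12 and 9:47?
From 3:12 to 9:47:
(9 x 60 + 47) - (3 x 60 + 12) = 587 - 192 = 395 minutes
= 6 hours and 35 minutes

Final answer: 6 hours and 35 minutes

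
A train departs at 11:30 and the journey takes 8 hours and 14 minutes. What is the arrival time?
Starting time: 11:30
Adding 14 minutes to 30 minutes: 30 + 14 = 44 minutes
Adding 8 hours: 11 + 8 = 19 - 12 = 7
Final time: 7:44

Final answer: 7:44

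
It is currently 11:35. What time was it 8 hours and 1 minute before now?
Starting time: 11:35 = 695 total minutes past 12:00
Subtracting: 8 hours and 1 minute = 481 minutes
695 - 481 = 214 minutes
= 3 hours and 34 minutes past 12:00 = 3:34

Final answer: 3:34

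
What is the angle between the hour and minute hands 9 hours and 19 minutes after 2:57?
First find the time 9 hours and 19 minutes after 2:57.
Total minutes: 2 x 60 + 57 + 9 x 60 + 19 = 736.
736 mod 720 = 16 minutes = 12:16.
Now compute the angle at 12:16:
Hour hand: 0 x 30 + 16 x 0.5 = 8 degrees
Minute hand: 16 x 6 = 96 degrees
Difference: |8 - 96| = 88 degrees
The angle is 88 degrees

Final answer: 88 degrees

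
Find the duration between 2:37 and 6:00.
From 2:37 to 6:00:
(6 x 60 + 0) - (2 x 60 + 37) = 360 - 157 = 203 minutes
= 3 hours and 23 minutes

Final answer: 3 hours and 23 minutes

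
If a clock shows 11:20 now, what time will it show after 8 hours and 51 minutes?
Starting time: 11:20
Adding 51 minutes to 20 minutes: 20 + 51 = 71 minutes = 1 hour and 11 minutes
Adding 8 hours: 11 + 8 + 1 (carry) = 20 - 12 = 8
Final time: 8:11

Final answer: 8:11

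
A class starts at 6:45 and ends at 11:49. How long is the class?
From 6:45 to 11:49:
(11 x 60 + 49) - (6 x 60 + 45) = 709 - 405 = 304 minutes
= 5 hours and 4 minutes

Final answer: 5 hours and 4 minutes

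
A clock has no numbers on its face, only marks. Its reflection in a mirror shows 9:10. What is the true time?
Reflection across the vertical (12-6) axis maps a hand at angle A degrees to (360 - A) degrees, which sends a reading of T minutes past 12:00 to (720 - T) minutes past 12:00.
Mirror reads 9:10 = 550 minutes past 12:00.
Actual time: (720 - 550) mod 720 = 170 minutes = 2:50.

Final answer: 2:50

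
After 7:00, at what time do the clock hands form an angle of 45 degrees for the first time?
At t minutes past 7:00, the hour hand is at 30 x 7 + 0.5t degrees and the minute hand is at 6t degrees.
The smaller angle between them is 45 degrees when |30H - 5.5t| = 45 or |30H - 5.5t| = 315.
With H = 7, solve 30 x 7 - 5.5t = +/- target for each target:
  t = (30 x 7 - 45) / 5.5 = 30
  t = (30 x 7 + 45) / 5.5 = 46.36
  t = (30 x 7 - 315) / 5.5 = -19.09 (outside (0, 60))
  t = (30 x 7 + 315) / 5.5 = 95.45 (outside (0, 60))
Valid solutions in (0, 60): {30, 46.36} minutes.
The first occurrence is t = 30 minutes.
The hands form a 45-degree angle at 30 minutes past 7:00.

Final answer: 30 minutes past 7:00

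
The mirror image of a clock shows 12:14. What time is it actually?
Reflection across the vertical (12-6) axis maps a hand at angle A degrees to (360 - A) degrees, which sends a reading of T minutes past 12:00 to (720 - T) minutes past 12:00.
Mirror reads 12:14 = 14 minutes past 12:00.
Actual time: (720 - 14) mod 720 = 706 minutes = 11:46.

Final answer: 11:46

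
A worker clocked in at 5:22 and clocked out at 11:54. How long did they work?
From 5:22 to 11:54:
(11 x 60 + 54) - (5 x 60 + 22) = 714 - 322 = 392 minutes
= 6 hours and 32 minutes

Final answer: 6 hours and 32 minutes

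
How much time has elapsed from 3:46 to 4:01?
From 3:46 to 4:01:
(4 x 60 + 1) - (3 x 60 + 46) = 241 - 226 = 15 minutes
= 15 minutes

Final answer: 15 minutes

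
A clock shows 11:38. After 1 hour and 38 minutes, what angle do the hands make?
First find the time 1 hour and 38 minutes after 11:38.
Total minutes: 11 x 60 + 38 + 1 x 60 + 38 = 796.
796 mod 720 = 76 minutes = 1:16.
Now compute the angle at 1:16:
Hour hand: 1 x 30 + 16 x 0.5 = 38 degrees
Minute hand: 16 x 6 = 96 degrees
Difference: |38 - 96| = 58 degrees
The angle is 58 degrees

Final answer: 58 degrees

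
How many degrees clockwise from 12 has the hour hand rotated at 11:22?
The hour hand moves 30 degrees per hour and 0.5 degrees per minute.
At 11:22: (11) x 30 + 22 x 0.5 = 330 + 11 = 341 degrees

Final answer: 341 degrees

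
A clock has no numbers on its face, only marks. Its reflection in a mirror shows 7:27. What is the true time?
Reflection across the vertical (12-6) axis maps a hand at angle A degrees to (360 - A) degrees, which sends a reading of T minutes past 12:00 to (720 - T) minutes past 12:00.
Mirror reads 7:27 = 447 minutes past 12:00.
Actual time: (720 - 447) mod 720 = 273 minutes = 4:33.

Final answer: 4:33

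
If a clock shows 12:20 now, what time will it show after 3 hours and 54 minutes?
Starting time: 12:20
Adding 54 minutes to 20 minutes: 20 + 54 = 74 minutes = 1 hour and 14 minutes
Adding 3 hours: 12 + 3 + 1 (carry) = 16 - 12 = 4
Final time: 4:14

Final answer: 4:14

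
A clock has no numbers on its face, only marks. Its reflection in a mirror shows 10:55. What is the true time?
Reflection across the vertical (12-6) axis maps a hand at angle A degrees to (360 - A) degrees, which sends a reading of T minutes past 12:00 to (720 - T) minutes past 12:00.
Mirror reads 10:55 = 655 minutes past 12:00.
Actual time: (720 - 655) mod 720 = 65 minutes = 1:05.

Final answer: 1:05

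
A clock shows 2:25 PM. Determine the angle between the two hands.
Hour hand position: 2 x 30 + 25 x 0.5 = 72.5 degrees
Minute hand position: 25 x 6 = 150 degrees
Difference: |72.5 - 150| = 77.5 degrees
The angle between the hands is 77.5 degrees

Final answer: 77.5 degrees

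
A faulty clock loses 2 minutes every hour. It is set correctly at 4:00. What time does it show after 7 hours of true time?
For every 60 true minutes, the faulty clock advances 60 - 2 = 58 minutes.
True elapsed: 7 hours = 420 minutes.
Faulty clock advances: 420 x 58/60 = 406 minutes (drift: 14 minutes behind).
Shown time: 4:00 + 406 minutes = 10:46.

Final answer: 10:46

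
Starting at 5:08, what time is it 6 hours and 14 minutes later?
Starting time: 5:08
Adding 14 minutes to 8 minutes: 8 + 14 = 22 minutes
Adding 6 hours: 5 + 6 = 11
Final time: 11:22

Final answer: 11:22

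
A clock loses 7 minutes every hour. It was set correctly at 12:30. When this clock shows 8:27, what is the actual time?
For every 60 true minutes, the faulty clock advances 53 minutes, so 1 faulty-clock minute corresponds to 60/53 true minutes.
From 12:30 to 8:27 on the faulty dial is 477 minutes.
True elapsed: 477 x 60/53 = 540 minutes = 9 hours.
True time: 12:30 + 9 hours = 9:30.

Final answer: 9:30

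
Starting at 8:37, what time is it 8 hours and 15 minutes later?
Starting time: 8:37
Adding 15 minutes to 37 minutes: 37 + 15 = 52 minutes
Adding 8 hours: 8 + 8 = 16 - 12 = 4
Final time: 4:52

Final answer: 4:52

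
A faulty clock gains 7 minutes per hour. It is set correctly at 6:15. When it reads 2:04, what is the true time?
For every 60 true minutes, the faulty clock advances 67 minutes, so 1 faulty-clock minute corresponds to 60/67 true minutes.
From 6:15 to 2:04 on the faulty dial is 469 minutes.
True elapsed: 469 x 60/67 = 420 minutes = 7 hours.
True time: 6:15 + 7 hours = 1:15.

Final answer: 1:15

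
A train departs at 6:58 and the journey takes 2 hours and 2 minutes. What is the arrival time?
Starting time: 6:58
Adding 2 minutes to 58 minutes: 58 + 2 = 60 minutes = 1 hour
Adding 2 hours: 6 + 2 + 1 (carry) = 9
Final time: 9:00

Final answer: 9:00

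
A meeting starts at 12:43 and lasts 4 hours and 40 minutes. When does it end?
Starting time: 12:43
Adding 40 minutes to 43 minutes: 43 + 40 = 83 minutes = 1 hour and 23 minutes
Adding 4 hours: 12 + 4 + 1 (carry) = 17 - 12 = 5
Final time: 5:23

Final answer: 5:23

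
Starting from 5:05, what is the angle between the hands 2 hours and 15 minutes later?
First find the time 2 hours and 15 minutes after 5:05.
Total minutes: 5 x 60 + 5 + 2 x 60 + 15 = 440.
440 mod 720 = 440 minutes = 7:20.
Now compute the angle at 7:20:
Hour hand: 7 x 30 + 20 x 0.5 = 220 degrees
Minute hand: 20 x 6 = 120 degrees
Difference: |220 - 120| = 100 degrees
The angle is 100 degrees

Final answer: 100 degrees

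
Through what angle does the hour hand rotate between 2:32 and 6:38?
The hour hand moves 0.5 degrees per minute.
Time elapsed: 6:38 - 2:32 = 246 minutes
Angular displacement: 246 x 0.5 = 123 degrees

Final answer: 123 degrees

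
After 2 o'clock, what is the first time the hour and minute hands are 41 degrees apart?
At t minutes past 2:00, the hour hand is at 30 x 2 + 0.5t degrees and the minute hand is at 6t degrees.
The smaller angle between them is 41 degrees when |30H - 5.5t| = 41 or |30H - 5.5t| = 319.
With H = 2, solve 30 x 2 - 5.5t = +/- target for each target:
  t = (30 x 2 - 41) / 5.5 = 3.45
  t = (30 x 2 + 41) / 5.5 = 18.36
  t = (30 x 2 - 319) / 5.5 = -47.09 (outside (0, 60))
  t = (30 x 2 + 319) / 5.5 = 68.91 (outside (0, 60))
Valid solutions in (0, 60): {3.45, 18.36} minutes.
The first occurrence is t = 3.45 minutes.
The hands form a 41-degree angle at 3.45 minutes past 2:00.

Final answer: 3.45 minutes past 2:00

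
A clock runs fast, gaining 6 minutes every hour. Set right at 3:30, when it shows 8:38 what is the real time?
For every 60 true minutes, the faulty clock advances 66 minutes, so 1 faulty-clock minute corresponds to 60/66 true minutes.
From 3:30 to 8:38 on the faulty dial is 308 minutes.
True elapsed: 308 x 60/66 = 280 minutes = 4 hours and 40 minutes.
True time: 3:30 + 4 hours and 40 minutes = 8:10.

Final answer: 8:10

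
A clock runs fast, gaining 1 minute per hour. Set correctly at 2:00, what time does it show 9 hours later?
For every 60 true minutes, the faulty clock advances 60 + 1 = 61 minutes.
True elapsed: 9 hours = 540 minutes.
Faulty clock advances: 540 x 61/60 = 549 minutes (drift: 9 minutes ahead).
Shown time: 2:00 + 549 minutes = 11:09.

Final answer: 11:09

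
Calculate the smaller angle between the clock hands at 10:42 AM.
Hour hand position: 10 x 30 + 42 x 0.5 = 321 degrees
Minute hand position: 42 x 6 = 252 degrees
Difference: |321 - 252| = 69 degrees
The angle between the hands is 69 degrees

Final answer: 69 degrees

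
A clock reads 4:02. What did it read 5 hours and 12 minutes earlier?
Starting time: 4:02 = 242 total minutes past 12:00
Subtracting: 5 hours and 12 minutes = 312 minutes
242 - 312 = -70 (negative, add 12 hours = 720) = 650 minutes
= 10 hours and 50 minutes past 12:00 = 10:50

Final answer: 10:50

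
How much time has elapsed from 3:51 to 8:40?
From 3:51 to 8:40:
(8 x 60 + 40) - (3 x 60 + 51) = 520 - 231 = 289 minutes
= 4 hours and 49 minutes

Final answer: 4 hours and 49 minutes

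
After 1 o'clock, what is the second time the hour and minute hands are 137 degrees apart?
At t minutes past 1:00, the hour hand is at 30 x 1 + 0.5t degrees and the minute hand is at 6t degrees.
The smaller angle between them is 137 degrees when |30H - 5.5t| = 137 or |30H - 5.5t| = 223.
With H = 1, solve 30 x 1 - 5.5t = +/- target for each target:
  t = (30 x 1 - 137) / 5.5 = -19.45 (outside (0, 60))
  t = (30 x 1 + 137) / 5.5 = 30.36
  t = (30 x 1 - 223) / 5.5 = -35.09 (outside (0, 60))
  t = (30 x 1 + 223) / 5.5 = 46
Valid solutions in (0, 60): {30.36, 46} minutes.
The second occurrence is t = 46 minutes.
The hands form a 137-degree angle at 46 minutes past 1:00.

Final answer: 46 minutes past 1:00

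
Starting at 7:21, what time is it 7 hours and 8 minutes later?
Starting time: 7:21
Adding 8 minutes to 21 minutes: 21 + 8 = 29 minutes
Adding 7 hours: 7 + 7 = 14 - 12 = 2
Final time: 2:29

Final answer: 2:29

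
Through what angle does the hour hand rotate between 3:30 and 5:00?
The hour hand moves 0.5 degrees per minute.
Time elapsed: 5:00 - 3:30 = 90 minutes
Angular displacement: 90 x 0.5 = 45 degrees

Final answer: 45 degrees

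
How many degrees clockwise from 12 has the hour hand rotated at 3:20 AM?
The hour hand moves 30 degrees per hour and 0.5 degrees per minute.
At 3:20: (3) x 30 + 20 x 0.5 = 90 + 10 = 100 degrees

Final answer: 100 degrees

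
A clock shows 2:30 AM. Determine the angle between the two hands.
Hour hand position: 2 x 30 + 30 x 0.5 = 75 degrees
Minute hand position: 30 x 6 = 180 degrees
Difference: |75 - 180| = 105 degrees
The angle between the hands is 105 degrees

Final answer: 105 degrees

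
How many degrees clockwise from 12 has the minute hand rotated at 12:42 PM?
The minute hand moves 6 degrees per minute.
At 12:42: 42 x 6 = 252 degrees

Final answer: 252 degrees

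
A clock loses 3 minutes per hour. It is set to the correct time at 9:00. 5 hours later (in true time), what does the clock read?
For every 60 true minutes, the faulty clock advances 60 - 3 = 57 minutes.
True elapsed: 5 hours = 300 minutes.
Faulty clock advances: 300 x 57/60 = 285 minutes (drift: 15 minutes behind).
Shown time: 9:00 + 285 minutes = 1:45.

Final answer: 1:45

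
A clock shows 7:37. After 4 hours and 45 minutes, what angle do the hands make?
First find the time 4 hours and 45 minutes after 7:37.
Total minutes: 7 x 60 + 37 + 4 x 60 + 45 = 742.
742 mod 720 = 22 minutes = 12:22.
Now compute the angle at 12:22:
Hour hand: 0 x 30 + 22 x 0.5 = 11 degrees
Minute hand: 22 x 6 = 132 degrees
Difference: |11 - 132| = 121 degrees
The angle is 121 degrees

Final answer: 121 degrees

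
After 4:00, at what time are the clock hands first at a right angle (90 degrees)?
At t minutes past 4:00, the hour hand is at 30 x 4 + 0.5t degrees and the minute hand is at 6t degrees.
The smaller angle between them is 90 degrees when |30H - 5.5t| = 90 or |30H - 5.5t| = 270.
With H = 4, solve 30 x 4 - 5.5t = +/- target for each target:
  t = (30 x 4 - 90) / 5.5 = 5.45
  t = (30 x 4 + 90) / 5.5 = 38.18
  t = (30 x 4 - 270) / 5.5 = -27.27 (outside (0, 60))
  t = (30 x 4 + 270) / 5.5 = 70.91 (outside (0, 60))
Valid solutions in (0, 60): {5.45, 38.18} minutes.
First occurrence: t = 5.45 minutes.
The hands are at right angles at 5.45 minutes past 4:00.

Final answer: 5.45 minutes past 4:00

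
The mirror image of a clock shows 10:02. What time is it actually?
Reflection across the vertical (12-6) axis maps a hand at angle A degrees to (360 - A) degrees, which sends a reading of T minutes past 12:00 to (720 - T) minutes past 12:00.
Mirror reads 10:02 = 602 minutes past 12:00.
Actual time: (720 - 602) mod 720 = 118 minutes = 1:58.

Final answer: 1:58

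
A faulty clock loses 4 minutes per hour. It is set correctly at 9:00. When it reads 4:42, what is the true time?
For every 60 true minutes, the faulty clock advances 56 minutes, so 1 faulty-clock minute corresponds to 60/56 true minutes.
From 9:00 to 4:42 on the faulty dial is 462 minutes.
True elapsed: 462 x 60/56 = 495 minutes = 8 hours and 15 minutes.
True time: 9:00 + 8 hours and 15 minutes = 5:15.

Final answer: 5:15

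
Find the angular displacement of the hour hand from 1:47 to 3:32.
The hour hand moves 0.5 degrees per minute.
Time elapsed: 3:32 - 1:47 = 105 minutes
Angular displacement: 105 x 0.5 = 52.5 degrees

Final answer: 52.5 degrees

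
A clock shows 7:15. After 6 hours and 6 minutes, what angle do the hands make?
First find the time 6 hours and 6 minutes after 7:15.
Total minutes: 7 x 60 + 15 + 6 x 60 + 6 = 801.
801 mod 720 = 81 minutes = 1:21.
Now compute the angle at 1:21:
Hour hand: 1 x 30 + 21 x 0.5 = 40.5 degrees
Minute hand: 21 x 6 = 126 degrees
Difference: |40.5 - 126| = 85.5 degrees
The angle is 85.5 degrees

Final answer: 85.5 degrees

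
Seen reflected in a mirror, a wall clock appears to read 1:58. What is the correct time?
Reflection across the vertical (12-6) axis maps a hand at angle A degrees to (360 - A) degrees, which sends a reading of T minutes past 12:00 to (720 - T) minutes past 12:00.
Mirror reads 1:58 = 118 minutes past 12:00.
Actual time: (720 - 118) mod 720 = 602 minutes = 10:02.

Final answer: 10:02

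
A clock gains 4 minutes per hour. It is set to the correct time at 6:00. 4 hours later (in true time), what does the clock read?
For every 60 true minutes, the faulty clock advances 60 + 4 = 64 minutes.
True elapsed: 4 hours = 240 minutes.
Faulty clock advances: 240 x 64/60 = 256 minutes (drift: 16 minutes ahead).
Shown time: 6:00 + 256 minutes = 10:16.

Final answer: 10:16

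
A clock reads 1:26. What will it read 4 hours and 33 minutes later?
Starting time: 1:26
Adding 33 minutes to 26 minutes: 26 + 33 = 59 minutes
Adding 4 hours: 1 + 4 = 5
Final time: 5:59

Final answer: 5:59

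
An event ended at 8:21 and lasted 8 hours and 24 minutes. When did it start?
Starting time: 8:21 = 501 total minutes past 12:00
Subtracting: 8 hours and 24 minutes = 504 minutes
501 - 504 = -3 (negative, add 12 hours = 720) = 717 minutes
= 11 hours and 57 minutes past 12:00 = 11:57

Final answer: 11:57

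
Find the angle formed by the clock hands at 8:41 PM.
Hour hand position: 8 x 30 + 41 x 0.5 = 260.5 degrees
Minute hand position: 41 x 6 = 246 degrees
Difference: |260.5 - 246| = 14.5 degrees
The angle between the hands is 14.5 degrees

Final answer: 14.5 degrees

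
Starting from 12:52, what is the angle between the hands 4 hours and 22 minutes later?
First find the time 4 hours and 22 minutes after 12:52.
Total minutes: 12 x 60 + 52 + 4 x 60 + 22 = 1034.
1034 mod 720 = 314 minutes = 5:14.
Now compute the angle at 5:14:
Hour hand: 5 x 30 + 14 x 0.5 = 157 degrees
Minute hand: 14 x 6 = 84 degrees
Difference: |157 - 84| = 73 degrees
The angle is 73 degrees

Final answer: 73 degrees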